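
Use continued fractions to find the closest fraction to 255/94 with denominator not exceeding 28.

Expand x = 255/94 as a continued fraction with the Euclidean algorithm:
  255 = 2*94 + 67, so a_0 = 2.
  94 = 1*67 + 27, so a_1 = 1.
  67 = 2*27 + 13, so a_2 = 2.
  27 = 2*13 + 1, so a_3 = 2.
  13 = 13*1 + 0, so a_4 = 13.
so x = [2; 1, 2, 2, 13].
Convergents (p_i = a_i*p_{i-1} + p_{i-2}, q_i = a_i*q_{i-1} + q_{i-2} with p_{-2}=0, p_{-1}=1, q_{-2}=1, q_{-1}=0), until the denominator exceeds 28:
  i=0: a_0=2, p_0 = 2*1 + 0 = 2, q_0 = 2*0 + 1 = 1.
  i=1: a_1=1, p_1 = 1*2 + 1 = 3, q_1 = 1*1 + 0 = 1.
  i=2: a_2=2, p_2 = 2*3 + 2 = 8, q_2 = 2*1 + 1 = 3.
  i=3: a_3=2, p_3 = 2*8 + 3 = 19, q_3 = 2*3 + 1 = 7.
  i=4: a_4=13, p_4 = 13*19 + 8 = 255, q_4 = 13*7 + 3 = 94.
q_4 = 94 > 28, so the last convergent with denominator <= 28 is p_3/q_3 = 19/7.
The closest fraction with denominator <= 28 is either p_3/q_3 or the intermediate fraction (k*p_3 + p_2)/(k*q_3 + q_2) with the largest k >= 1 whose denominator stays <= 28; these approach x as k grows, and every other convergent or intermediate fraction in range is farther away.
Largest k: floor((28 - q_2)/q_3) = floor((28 - 3)/7) = 3.
That gives (3*19 + 8)/(3*7 + 3) = 65/24.
Compare the errors: |x - 19/7| = |255*7 - 19*94|/(94*7) = 1/658, and |x - 65/24| = |255*24 - 65*94|/(94*24) = 10/2256.
Cross-multiplying, 1*2256 = 2256 < 6580 = 10*658, so 1/658 is smaller: the convergent 19/7 is closer to x than 65/24.

19/7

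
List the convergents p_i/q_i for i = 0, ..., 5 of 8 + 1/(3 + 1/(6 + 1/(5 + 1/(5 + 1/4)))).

Using the convergent recurrence p_i = a_i*p_{i-1} + p_{i-2}, q_i = a_i*q_{i-1} + q_{i-2} with p_{-2}=0, p_{-1}=1, q_{-2}=1, q_{-1}=0:
  i=0: a_0=8, p_0 = 8*1 + 0 = 8, q_0 = 8*0 + 1 = 1.
  i=1: a_1=3, p_1 = 3*8 + 1 = 25, q_1 = 3*1 + 0 = 3.
  i=2: a_2=6, p_2 = 6*25 + 8 = 158, q_2 = 6*3 + 1 = 19.
  i=3: a_3=5, p_3 = 5*158 + 25 = 815, q_3 = 5*19 + 3 = 98.
  i=4: a_4=5, p_4 = 5*815 + 158 = 4233, q_4 = 5*98 + 19 = 509.
  i=5: a_5=4, p_5 = 4*4233 + 815 = 17747, q_5 = 4*509 + 98 = 2134.

8/1, 25/3, 158/19, 815/98, 4233/509, 17747/2134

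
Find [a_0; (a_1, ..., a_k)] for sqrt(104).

Write x_i = (sqrt(104) + m_i)/d_i with (m_0, d_0) = (0, 1). a_0 = floor(sqrt(104)) = 10, since 10^2 = 100 <= 104 < 121 = 11^2.
Iterate m_{i+1} = d_i*a_i - m_i, d_{i+1} = (104 - m_{i+1}^2)/d_i, a_{i+1} = floor((a_0 + m_{i+1})/d_{i+1}):
  m_1 = 1*10 - 0 = 10, d_1 = (104 - 10^2)/1 = 4/1 = 4, a_1 = floor((10 + 10)/4) = 5.
  m_2 = 4*5 - 10 = 10, d_2 = (104 - 10^2)/4 = 4/4 = 1, a_2 = floor((10 + 10)/1) = 20.
  m_3 = 1*20 - 10 = 10, d_3 = (104 - 10^2)/1 = 4/1 = 4: (m_3, d_3) = (m_1, d_1) = (10, 4), so from here the quotients repeat a_1, a_2; the period length is 2.
Hence the expansion of sqrt(104) is a_0 = 10 followed by the repeating block 5, 20 (period 2).

[10; (5, 20)]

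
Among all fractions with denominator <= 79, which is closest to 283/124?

89/39

Expand x = 283/124 as a continued fraction with the Euclidean algorithm:
  283 = 2*124 + 35, so a_0 = 2.
  124 = 3*35 + 19, so a_1 = 3.
  35 = 1*19 + 16, so a_2 = 1.
  19 = 1*16 + 3, so a_3 = 1.
  16 = 5*3 + 1, so a_4 = 5.
  3 = 3*1 + 0, so a_5 = 3.
so x = [2; 3, 1, 1, 5, 3].
Convergents (p_i = a_i*p_{i-1} + p_{i-2}, q_i = a_i*q_{i-1} + q_{i-2} with p_{-2}=0, p_{-1}=1, q_{-2}=1, q_{-1}=0), until the denominator exceeds 79:
  i=0: a_0=2, p_0 = 2*1 + 0 = 2, q_0 = 2*0 + 1 = 1.
  i=1: a_1=3, p_1 = 3*2 + 1 = 7, q_1 = 3*1 + 0 = 3.
  i=2: a_2=1, p_2 = 1*7 + 2 = 9, q_2 = 1*3 + 1 = 4.
  i=3: a_3=1, p_3 = 1*9 + 7 = 16, q_3 = 1*4 + 3 = 7.
  i=4: a_4=5, p_4 = 5*16 + 9 = 89, q_4 = 5*7 + 4 = 39.
  i=5: a_5=3, p_5 = 3*89 + 16 = 283, q_5 = 3*39 + 7 = 124.
q_5 = 124 > 79, so the last convergent with denominator <= 79 is p_4/q_4 = 89/39.
The closest fraction with denominator <= 79 is either p_4/q_4 or the intermediate fraction (k*p_4 + p_3)/(k*q_4 + q_3) with the largest k >= 1 whose denominator stays <= 79; these approach x as k grows, and every other convergent or intermediate fraction in range is farther away.
Largest k: floor((79 - q_3)/q_4) = floor((79 - 7)/39) = 1.
That gives (1*89 + 16)/(1*39 + 7) = 105/46.
Compare the errors: |x - 89/39| = |283*39 - 89*124|/(124*39) = 1/4836, and |x - 105/46| = |283*46 - 105*124|/(124*46) = 2/5704.
Cross-multiplying, 1*5704 = 5704 < 9672 = 2*4836, so 1/4836 is smaller: the convergent 89/39 is closer to x than 105/46.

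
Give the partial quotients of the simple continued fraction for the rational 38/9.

Run the Euclidean algorithm on 38 and 9; the successive quotients are the partial quotients a_0, a_1, ... (each step inverts the fractional part left over by the previous one):
  38 = 4*9 + 2, so a_0 = 4.
  9 = 4*2 + 1, so a_1 = 4.
  2 = 2*1 + 0, so a_2 = 2.
The remainder reaches 0 after 3 divisions, so the expansion has 3 partial quotients, read off in order.

[4; 4, 2]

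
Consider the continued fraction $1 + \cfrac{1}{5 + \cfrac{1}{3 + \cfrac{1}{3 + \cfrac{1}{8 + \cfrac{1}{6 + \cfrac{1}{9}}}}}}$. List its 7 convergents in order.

Using the convergent recurrence p_i = a_i*p_{i-1} + p_{i-2}, q_i = a_i*q_{i-1} + q_{i-2} with p_{-2}=0, p_{-1}=1, q_{-2}=1, q_{-1}=0:
  i=0: a_0=1, p_0 = 1*1 + 0 = 1, q_0 = 1*0 + 1 = 1.
  i=1: a_1=5, p_1 = 5*1 + 1 = 6, q_1 = 5*1 + 0 = 5.
  i=2: a_2=3, p_2 = 3*6 + 1 = 19, q_2 = 3*5 + 1 = 16.
  i=3: a_3=3, p_3 = 3*19 + 6 = 63, q_3 = 3*16 + 5 = 53.
  i=4: a_4=8, p_4 = 8*63 + 19 = 523, q_4 = 8*53 + 16 = 440.
  i=5: a_5=6, p_5 = 6*523 + 63 = 3201, q_5 = 6*440 + 53 = 2693.
  i=6: a_6=9, p_6 = 9*3201 + 523 = 29332, q_6 = 9*2693 + 440 = 24677.

1/1, 6/5, 19/16, 63/53, 523/440, 3201/2693, 29332/24677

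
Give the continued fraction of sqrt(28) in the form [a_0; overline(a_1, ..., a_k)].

[5; overline(3, 2, 3, 10)]

Write x_i = (sqrt(28) + m_i)/d_i with (m_0, d_0) = (0, 1). a_0 = floor(sqrt(28)) = 5, since 5^2 = 25 <= 28 < 36 = 6^2.
Iterate m_{i+1} = d_i*a_i - m_i, d_{i+1} = (28 - m_{i+1}^2)/d_i, a_{i+1} = floor((a_0 + m_{i+1})/d_{i+1}):
  m_1 = 1*5 - 0 = 5, d_1 = (28 - 5^2)/1 = 3/1 = 3, a_1 = floor((5 + 5)/3) = 3.
  m_2 = 3*3 - 5 = 4, d_2 = (28 - 4^2)/3 = 12/3 = 4, a_2 = floor((5 + 4)/4) = 2.
  m_3 = 4*2 - 4 = 4, d_3 = (28 - 4^2)/4 = 12/4 = 3, a_3 = floor((5 + 4)/3) = 3.
  m_4 = 3*3 - 4 = 5, d_4 = (28 - 5^2)/3 = 3/3 = 1, a_4 = floor((5 + 5)/1) = 10.
  m_5 = 1*10 - 5 = 5, d_5 = (28 - 5^2)/1 = 3/1 = 3: (m_5, d_5) = (m_1, d_1) = (5, 3), so from here the quotients repeat a_1, ..., a_4; the period length is 4.
Hence the expansion of sqrt(28) is a_0 = 5 followed by the repeating block 3, 2, 3, 10 (period 4).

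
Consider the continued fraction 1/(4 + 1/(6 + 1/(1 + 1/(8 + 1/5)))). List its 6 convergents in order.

0/1, 1/4, 6/25, 7/29, 62/257, 317/1314

Using the convergent recurrence p_i = a_i*p_{i-1} + p_{i-2}, q_i = a_i*q_{i-1} + q_{i-2} with p_{-2}=0, p_{-1}=1, q_{-2}=1, q_{-1}=0:
  i=0: a_0=0, p_0 = 0*1 + 0 = 0, q_0 = 0*0 + 1 = 1.
  i=1: a_1=4, p_1 = 4*0 + 1 = 1, q_1 = 4*1 + 0 = 4.
  i=2: a_2=6, p_2 = 6*1 + 0 = 6, q_2 = 6*4 + 1 = 25.
  i=3: a_3=1, p_3 = 1*6 + 1 = 7, q_3 = 1*25 + 4 = 29.
  i=4: a_4=8, p_4 = 8*7 + 6 = 62, q_4 = 8*29 + 25 = 257.
  i=5: a_5=5, p_5 = 5*62 + 7 = 317, q_5 = 5*257 + 29 = 1314.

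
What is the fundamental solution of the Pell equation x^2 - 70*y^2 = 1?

First expand sqrt(70) as a continued fraction. With x_i = (sqrt(70) + m_i)/d_i and (m_0, d_0) = (0, 1): a_0 = floor(sqrt(70)) = 8, since 8^2 = 64 <= 70 < 81 = 9^2.
Iterate m_{i+1} = d_i*a_i - m_i, d_{i+1} = (70 - m_{i+1}^2)/d_i, a_{i+1} = floor((a_0 + m_{i+1})/d_{i+1}):
  m_1 = 1*8 - 0 = 8, d_1 = (70 - 8^2)/1 = 6/1 = 6, a_1 = floor((8 + 8)/6) = 2.
  m_2 = 6*2 - 8 = 4, d_2 = (70 - 4^2)/6 = 54/6 = 9, a_2 = floor((8 + 4)/9) = 1.
  m_3 = 9*1 - 4 = 5, d_3 = (70 - 5^2)/9 = 45/9 = 5, a_3 = floor((8 + 5)/5) = 2.
  m_4 = 5*2 - 5 = 5, d_4 = (70 - 5^2)/5 = 45/5 = 9, a_4 = floor((8 + 5)/9) = 1.
  m_5 = 9*1 - 5 = 4, d_5 = (70 - 4^2)/9 = 54/9 = 6, a_5 = floor((8 + 4)/6) = 2.
  m_6 = 6*2 - 4 = 8, d_6 = (70 - 8^2)/6 = 6/6 = 1, a_6 = floor((8 + 8)/1) = 16.
  m_7 = 1*16 - 8 = 8, d_7 = (70 - 8^2)/1 = 6/1 = 6: (m_7, d_7) = (m_1, d_1) = (8, 6), so from here the quotients repeat a_1, ..., a_6; the period length is 6.
So sqrt(70) = [8; (2, 1, 2, 1, 2, 16)] with period length k = 6.
k is even, so the fundamental solution of x^2 - 70y^2 = 1 is (p_{k-1}, q_{k-1}) = (p_5, q_5); compute convergents through index 5.
Convergents (p_i = a_i*p_{i-1} + p_{i-2}, q_i = a_i*q_{i-1} + q_{i-2} with p_{-2}=0, p_{-1}=1, q_{-2}=1, q_{-1}=0):
  i=0: a_0=8, p_0 = 8*1 + 0 = 8, q_0 = 8*0 + 1 = 1.
  i=1: a_1=2, p_1 = 2*8 + 1 = 17, q_1 = 2*1 + 0 = 2.
  i=2: a_2=1, p_2 = 1*17 + 8 = 25, q_2 = 1*2 + 1 = 3.
  i=3: a_3=2, p_3 = 2*25 + 17 = 67, q_3 = 2*3 + 2 = 8.
  i=4: a_4=1, p_4 = 1*67 + 25 = 92, q_4 = 1*8 + 3 = 11.
  i=5: a_5=2, p_5 = 2*92 + 67 = 251, q_5 = 2*11 + 8 = 30.
Check: 251^2 - 70*30^2 = 63001 - 63000 = 1, so (x, y) = (251, 30) solves the equation, and by the theorem it is the least positive solution.

(x, y) = (251, 30)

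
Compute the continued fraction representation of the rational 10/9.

[1; 9]

Run the Euclidean algorithm on 10 and 9; the successive quotients are the partial quotients a_0, a_1, ... (each step inverts the fractional part left over by the previous one):
  10 = 1*9 + 1, so a_0 = 1.
  9 = 9*1 + 0, so a_1 = 9.
The remainder reaches 0 after 2 divisions, so the expansion has 2 partial quotients, read off in order.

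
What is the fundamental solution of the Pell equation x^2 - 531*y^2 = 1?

First expand sqrt(531) as a continued fraction. With x_i = (sqrt(531) + m_i)/d_i and (m_0, d_0) = (0, 1): a_0 = floor(sqrt(531)) = 23, since 23^2 = 529 <= 531 < 576 = 24^2.
Iterate m_{i+1} = d_i*a_i - m_i, d_{i+1} = (531 - m_{i+1}^2)/d_i, a_{i+1} = floor((a_0 + m_{i+1})/d_{i+1}):
  m_1 = 1*23 - 0 = 23, d_1 = (531 - 23^2)/1 = 2/1 = 2, a_1 = floor((23 + 23)/2) = 23.
  m_2 = 2*23 - 23 = 23, d_2 = (531 - 23^2)/2 = 2/2 = 1, a_2 = floor((23 + 23)/1) = 46.
  m_3 = 1*46 - 23 = 23, d_3 = (531 - 23^2)/1 = 2/1 = 2: (m_3, d_3) = (m_1, d_1) = (23, 2), so from here the quotients repeat a_1, a_2; the period length is 2.
So sqrt(531) = [23; (23, 46)] with period length k = 2.
k is even, so the fundamental solution of x^2 - 531y^2 = 1 is (p_{k-1}, q_{k-1}) = (p_1, q_1); compute convergents through index 1.
Convergents (p_i = a_i*p_{i-1} + p_{i-2}, q_i = a_i*q_{i-1} + q_{i-2} with p_{-2}=0, p_{-1}=1, q_{-2}=1, q_{-1}=0):
  i=0: a_0=23, p_0 = 23*1 + 0 = 23, q_0 = 23*0 + 1 = 1.
  i=1: a_1=23, p_1 = 23*23 + 1 = 530, q_1 = 23*1 + 0 = 23.
Check: 530^2 - 531*23^2 = 280900 - 280899 = 1, so (x, y) = (530, 23) solves the equation, and by the theorem it is the least positive solution.

(x, y) = (530, 23)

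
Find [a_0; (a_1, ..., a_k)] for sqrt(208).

[14; (2, 2, 1, 2, 2, 28)]

Write x_i = (sqrt(208) + m_i)/d_i with (m_0, d_0) = (0, 1). a_0 = floor(sqrt(208)) = 14, since 14^2 = 196 <= 208 < 225 = 15^2.
Iterate m_{i+1} = d_i*a_i - m_i, d_{i+1} = (208 - m_{i+1}^2)/d_i, a_{i+1} = floor((a_0 + m_{i+1})/d_{i+1}):
  m_1 = 1*14 - 0 = 14, d_1 = (208 - 14^2)/1 = 12/1 = 12, a_1 = floor((14 + 14)/12) = 2.
  m_2 = 12*2 - 14 = 10, d_2 = (208 - 10^2)/12 = 108/12 = 9, a_2 = floor((14 + 10)/9) = 2.
  m_3 = 9*2 - 10 = 8, d_3 = (208 - 8^2)/9 = 144/9 = 16, a_3 = floor((14 + 8)/16) = 1.
  m_4 = 16*1 - 8 = 8, d_4 = (208 - 8^2)/16 = 144/16 = 9, a_4 = floor((14 + 8)/9) = 2.
  m_5 = 9*2 - 8 = 10, d_5 = (208 - 10^2)/9 = 108/9 = 12, a_5 = floor((14 + 10)/12) = 2.
  m_6 = 12*2 - 10 = 14, d_6 = (208 - 14^2)/12 = 12/12 = 1, a_6 = floor((14 + 14)/1) = 28.
  m_7 = 1*28 - 14 = 14, d_7 = (208 - 14^2)/1 = 12/1 = 12: (m_7, d_7) = (m_1, d_1) = (14, 12), so from here the quotients repeat a_1, ..., a_6; the period length is 6.
Hence the expansion of sqrt(208) is a_0 = 14 followed by the repeating block 2, 2, 1, 2, 2, 28 (period 6).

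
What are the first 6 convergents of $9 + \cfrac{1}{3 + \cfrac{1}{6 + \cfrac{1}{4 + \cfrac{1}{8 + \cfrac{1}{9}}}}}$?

9/1, 28/3, 177/19, 736/79, 6065/651, 55321/5938

Using the convergent recurrence p_i = a_i*p_{i-1} + p_{i-2}, q_i = a_i*q_{i-1} + q_{i-2} with p_{-2}=0, p_{-1}=1, q_{-2}=1, q_{-1}=0:
  i=0: a_0=9, p_0 = 9*1 + 0 = 9, q_0 = 9*0 + 1 = 1.
  i=1: a_1=3, p_1 = 3*9 + 1 = 28, q_1 = 3*1 + 0 = 3.
  i=2: a_2=6, p_2 = 6*28 + 9 = 177, q_2 = 6*3 + 1 = 19.
  i=3: a_3=4, p_3 = 4*177 + 28 = 736, q_3 = 4*19 + 3 = 79.
  i=4: a_4=8, p_4 = 8*736 + 177 = 6065, q_4 = 8*79 + 19 = 651.
  i=5: a_5=9, p_5 = 9*6065 + 736 = 55321, q_5 = 9*651 + 79 = 5938.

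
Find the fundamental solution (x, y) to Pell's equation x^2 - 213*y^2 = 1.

First expand sqrt(213) as a continued fraction. With x_i = (sqrt(213) + m_i)/d_i and (m_0, d_0) = (0, 1): a_0 = floor(sqrt(213)) = 14, since 14^2 = 196 <= 213 < 225 = 15^2.
Iterate m_{i+1} = d_i*a_i - m_i, d_{i+1} = (213 - m_{i+1}^2)/d_i, a_{i+1} = floor((a_0 + m_{i+1})/d_{i+1}):
  m_1 = 1*14 - 0 = 14, d_1 = (213 - 14^2)/1 = 17/1 = 17, a_1 = floor((14 + 14)/17) = 1.
  m_2 = 17*1 - 14 = 3, d_2 = (213 - 3^2)/17 = 204/17 = 12, a_2 = floor((14 + 3)/12) = 1.
  m_3 = 12*1 - 3 = 9, d_3 = (213 - 9^2)/12 = 132/12 = 11, a_3 = floor((14 + 9)/11) = 2.
  m_4 = 11*2 - 9 = 13, d_4 = (213 - 13^2)/11 = 44/11 = 4, a_4 = floor((14 + 13)/4) = 6.
  m_5 = 4*6 - 13 = 11, d_5 = (213 - 11^2)/4 = 92/4 = 23, a_5 = floor((14 + 11)/23) = 1.
  m_6 = 23*1 - 11 = 12, d_6 = (213 - 12^2)/23 = 69/23 = 3, a_6 = floor((14 + 12)/3) = 8.
  m_7 = 3*8 - 12 = 12, d_7 = (213 - 12^2)/3 = 69/3 = 23, a_7 = floor((14 + 12)/23) = 1.
  m_8 = 23*1 - 12 = 11, d_8 = (213 - 11^2)/23 = 92/23 = 4, a_8 = floor((14 + 11)/4) = 6.
  m_9 = 4*6 - 11 = 13, d_9 = (213 - 13^2)/4 = 44/4 = 11, a_9 = floor((14 + 13)/11) = 2.
  m_10 = 11*2 - 13 = 9, d_10 = (213 - 9^2)/11 = 132/11 = 12, a_10 = floor((14 + 9)/12) = 1.
  m_11 = 12*1 - 9 = 3, d_11 = (213 - 3^2)/12 = 204/12 = 17, a_11 = floor((14 + 3)/17) = 1.
  m_12 = 17*1 - 3 = 14, d_12 = (213 - 14^2)/17 = 17/17 = 1, a_12 = floor((14 + 14)/1) = 28.
  m_13 = 1*28 - 14 = 14, d_13 = (213 - 14^2)/1 = 17/1 = 17: (m_13, d_13) = (m_1, d_1) = (14, 17), so from here the quotients repeat a_1, ..., a_12; the period length is 12.
So sqrt(213) = [14; (1, 1, 2, 6, 1, 8, 1, 6, 2, 1, 1, 28)] with period length k = 12.
k is even, so the fundamental solution of x^2 - 213y^2 = 1 is (p_{k-1}, q_{k-1}) = (p_11, q_11); compute convergents through index 11.
Convergents (p_i = a_i*p_{i-1} + p_{i-2}, q_i = a_i*q_{i-1} + q_{i-2} with p_{-2}=0, p_{-1}=1, q_{-2}=1, q_{-1}=0):
  i=0: a_0=14, p_0 = 14*1 + 0 = 14, q_0 = 14*0 + 1 = 1.
  i=1: a_1=1, p_1 = 1*14 + 1 = 15, q_1 = 1*1 + 0 = 1.
  i=2: a_2=1, p_2 = 1*15 + 14 = 29, q_2 = 1*1 + 1 = 2.
  i=3: a_3=2, p_3 = 2*29 + 15 = 73, q_3 = 2*2 + 1 = 5.
  i=4: a_4=6, p_4 = 6*73 + 29 = 467, q_4 = 6*5 + 2 = 32.
  i=5: a_5=1, p_5 = 1*467 + 73 = 540, q_5 = 1*32 + 5 = 37.
  i=6: a_6=8, p_6 = 8*540 + 467 = 4787, q_6 = 8*37 + 32 = 328.
  i=7: a_7=1, p_7 = 1*4787 + 540 = 5327, q_7 = 1*328 + 37 = 365.
  i=8: a_8=6, p_8 = 6*5327 + 4787 = 36749, q_8 = 6*365 + 328 = 2518.
  i=9: a_9=2, p_9 = 2*36749 + 5327 = 78825, q_9 = 2*2518 + 365 = 5401.
  i=10: a_10=1, p_10 = 1*78825 + 36749 = 115574, q_10 = 1*5401 + 2518 = 7919.
  i=11: a_11=1, p_11 = 1*115574 + 78825 = 194399, q_11 = 1*7919 + 5401 = 13320.
Check: 194399^2 - 213*13320^2 = 37790971201 - 37790971200 = 1, so (x, y) = (194399, 13320) solves the equation, and by the theorem it is the least positive solution.

(x, y) = (194399, 13320)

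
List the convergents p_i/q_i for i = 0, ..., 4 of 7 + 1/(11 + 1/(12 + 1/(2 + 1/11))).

Using the convergent recurrence p_i = a_i*p_{i-1} + p_{i-2}, q_i = a_i*q_{i-1} + q_{i-2} with p_{-2}=0, p_{-1}=1, q_{-2}=1, q_{-1}=0:
  i=0: a_0=7, p_0 = 7*1 + 0 = 7, q_0 = 7*0 + 1 = 1.
  i=1: a_1=11, p_1 = 11*7 + 1 = 78, q_1 = 11*1 + 0 = 11.
  i=2: a_2=12, p_2 = 12*78 + 7 = 943, q_2 = 12*11 + 1 = 133.
  i=3: a_3=2, p_3 = 2*943 + 78 = 1964, q_3 = 2*133 + 11 = 277.
  i=4: a_4=11, p_4 = 11*1964 + 943 = 22547, q_4 = 11*277 + 133 = 3180.

7/1, 78/11, 943/133, 1964/277, 22547/3180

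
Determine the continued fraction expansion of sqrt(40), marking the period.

Write x_i = (sqrt(40) + m_i)/d_i with (m_0, d_0) = (0, 1). a_0 = floor(sqrt(40)) = 6, since 6^2 = 36 <= 40 < 49 = 7^2.
Iterate m_{i+1} = d_i*a_i - m_i, d_{i+1} = (40 - m_{i+1}^2)/d_i, a_{i+1} = floor((a_0 + m_{i+1})/d_{i+1}):
  m_1 = 1*6 - 0 = 6, d_1 = (40 - 6^2)/1 = 4/1 = 4, a_1 = floor((6 + 6)/4) = 3.
  m_2 = 4*3 - 6 = 6, d_2 = (40 - 6^2)/4 = 4/4 = 1, a_2 = floor((6 + 6)/1) = 12.
  m_3 = 1*12 - 6 = 6, d_3 = (40 - 6^2)/1 = 4/1 = 4: (m_3, d_3) = (m_1, d_1) = (6, 4), so from here the quotients repeat a_1, a_2; the period length is 2.
Hence the expansion of sqrt(40) is a_0 = 6 followed by the repeating block 3, 12 (period 2).

[6; (3, 12)]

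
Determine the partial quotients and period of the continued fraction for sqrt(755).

Write x_i = (sqrt(755) + m_i)/d_i with (m_0, d_0) = (0, 1). a_0 = floor(sqrt(755)) = 27, since 27^2 = 729 <= 755 < 784 = 28^2.
Iterate m_{i+1} = d_i*a_i - m_i, d_{i+1} = (755 - m_{i+1}^2)/d_i, a_{i+1} = floor((a_0 + m_{i+1})/d_{i+1}):
  m_1 = 1*27 - 0 = 27, d_1 = (755 - 27^2)/1 = 26/1 = 26, a_1 = floor((27 + 27)/26) = 2.
  m_2 = 26*2 - 27 = 25, d_2 = (755 - 25^2)/26 = 130/26 = 5, a_2 = floor((27 + 25)/5) = 10.
  m_3 = 5*10 - 25 = 25, d_3 = (755 - 25^2)/5 = 130/5 = 26, a_3 = floor((27 + 25)/26) = 2.
  m_4 = 26*2 - 25 = 27, d_4 = (755 - 27^2)/26 = 26/26 = 1, a_4 = floor((27 + 27)/1) = 54.
  m_5 = 1*54 - 27 = 27, d_5 = (755 - 27^2)/1 = 26/1 = 26: (m_5, d_5) = (m_1, d_1) = (27, 26), so from here the quotients repeat a_1, ..., a_4; the period length is 4.
Hence the expansion of sqrt(755) is a_0 = 27 followed by the repeating block 2, 10, 2, 54 (period 4).

[27; (2, 10, 2, 54)]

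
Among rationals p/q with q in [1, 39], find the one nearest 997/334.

116/39

Expand x = 997/334 as a continued fraction with the Euclidean algorithm:
  997 = 2*334 + 329, so a_0 = 2.
  334 = 1*329 + 5, so a_1 = 1.
  329 = 65*5 + 4, so a_2 = 65.
  5 = 1*4 + 1, so a_3 = 1.
  4 = 4*1 + 0, so a_4 = 4.
so x = [2; 1, 65, 1, 4].
Convergents (p_i = a_i*p_{i-1} + p_{i-2}, q_i = a_i*q_{i-1} + q_{i-2} with p_{-2}=0, p_{-1}=1, q_{-2}=1, q_{-1}=0), until the denominator exceeds 39:
  i=0: a_0=2, p_0 = 2*1 + 0 = 2, q_0 = 2*0 + 1 = 1.
  i=1: a_1=1, p_1 = 1*2 + 1 = 3, q_1 = 1*1 + 0 = 1.
  i=2: a_2=65, p_2 = 65*3 + 2 = 197, q_2 = 65*1 + 1 = 66.
q_2 = 66 > 39, so the last convergent with denominator <= 39 is p_1/q_1 = 3/1.
The closest fraction with denominator <= 39 is either p_1/q_1 or the intermediate fraction (k*p_1 + p_0)/(k*q_1 + q_0) with the largest k >= 1 whose denominator stays <= 39; these approach x as k grows, and every other convergent or intermediate fraction in range is farther away.
Largest k: floor((39 - q_0)/q_1) = floor((39 - 1)/1) = 38.
That gives (38*3 + 2)/(38*1 + 1) = 116/39.
Compare the errors: |x - 3/1| = |997*1 - 3*334|/(334*1) = 5/334, and |x - 116/39| = |997*39 - 116*334|/(334*39) = 139/13026.
Cross-multiplying, 139*334 = 46426 < 65130 = 5*13026, so 139/13026 is smaller: the intermediate fraction 116/39 is closer to x than 3/1.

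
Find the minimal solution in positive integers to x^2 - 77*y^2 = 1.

(x, y) = (351, 40)

First expand sqrt(77) as a continued fraction. With x_i = (sqrt(77) + m_i)/d_i and (m_0, d_0) = (0, 1): a_0 = floor(sqrt(77)) = 8, since 8^2 = 64 <= 77 < 81 = 9^2.
Iterate m_{i+1} = d_i*a_i - m_i, d_{i+1} = (77 - m_{i+1}^2)/d_i, a_{i+1} = floor((a_0 + m_{i+1})/d_{i+1}):
  m_1 = 1*8 - 0 = 8, d_1 = (77 - 8^2)/1 = 13/1 = 13, a_1 = floor((8 + 8)/13) = 1.
  m_2 = 13*1 - 8 = 5, d_2 = (77 - 5^2)/13 = 52/13 = 4, a_2 = floor((8 + 5)/4) = 3.
  m_3 = 4*3 - 5 = 7, d_3 = (77 - 7^2)/4 = 28/4 = 7, a_3 = floor((8 + 7)/7) = 2.
  m_4 = 7*2 - 7 = 7, d_4 = (77 - 7^2)/7 = 28/7 = 4, a_4 = floor((8 + 7)/4) = 3.
  m_5 = 4*3 - 7 = 5, d_5 = (77 - 5^2)/4 = 52/4 = 13, a_5 = floor((8 + 5)/13) = 1.
  m_6 = 13*1 - 5 = 8, d_6 = (77 - 8^2)/13 = 13/13 = 1, a_6 = floor((8 + 8)/1) = 16.
  m_7 = 1*16 - 8 = 8, d_7 = (77 - 8^2)/1 = 13/1 = 13: (m_7, d_7) = (m_1, d_1) = (8, 13), so from here the quotients repeat a_1, ..., a_6; the period length is 6.
So sqrt(77) = [8; (1, 3, 2, 3, 1, 16)] with period length k = 6.
k is even, so the fundamental solution of x^2 - 77y^2 = 1 is (p_{k-1}, q_{k-1}) = (p_5, q_5); compute convergents through index 5.
Convergents (p_i = a_i*p_{i-1} + p_{i-2}, q_i = a_i*q_{i-1} + q_{i-2} with p_{-2}=0, p_{-1}=1, q_{-2}=1, q_{-1}=0):
  i=0: a_0=8, p_0 = 8*1 + 0 = 8, q_0 = 8*0 + 1 = 1.
  i=1: a_1=1, p_1 = 1*8 + 1 = 9, q_1 = 1*1 + 0 = 1.
  i=2: a_2=3, p_2 = 3*9 + 8 = 35, q_2 = 3*1 + 1 = 4.
  i=3: a_3=2, p_3 = 2*35 + 9 = 79, q_3 = 2*4 + 1 = 9.
  i=4: a_4=3, p_4 = 3*79 + 35 = 272, q_4 = 3*9 + 4 = 31.
  i=5: a_5=1, p_5 = 1*272 + 79 = 351, q_5 = 1*31 + 9 = 40.
Check: 351^2 - 77*40^2 = 123201 - 123200 = 1, so (x, y) = (351, 40) solves the equation, and by the theorem it is the least positive solution.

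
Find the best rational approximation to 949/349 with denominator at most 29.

68/25

Expand x = 949/349 as a continued fraction with the Euclidean algorithm:
  949 = 2*349 + 251, so a_0 = 2.
  349 = 1*251 + 98, so a_1 = 1.
  251 = 2*98 + 55, so a_2 = 2.
  98 = 1*55 + 43, so a_3 = 1.
  55 = 1*43 + 12, so a_4 = 1.
  43 = 3*12 + 7, so a_5 = 3.
  12 = 1*7 + 5, so a_6 = 1.
  7 = 1*5 + 2, so a_7 = 1.
  5 = 2*2 + 1, so a_8 = 2.
  2 = 2*1 + 0, so a_9 = 2.
so x = [2; 1, 2, 1, 1, 3, 1, 1, 2, 2].
Convergents (p_i = a_i*p_{i-1} + p_{i-2}, q_i = a_i*q_{i-1} + q_{i-2} with p_{-2}=0, p_{-1}=1, q_{-2}=1, q_{-1}=0), until the denominator exceeds 29:
  i=0: a_0=2, p_0 = 2*1 + 0 = 2, q_0 = 2*0 + 1 = 1.
  i=1: a_1=1, p_1 = 1*2 + 1 = 3, q_1 = 1*1 + 0 = 1.
  i=2: a_2=2, p_2 = 2*3 + 2 = 8, q_2 = 2*1 + 1 = 3.
  i=3: a_3=1, p_3 = 1*8 + 3 = 11, q_3 = 1*3 + 1 = 4.
  i=4: a_4=1, p_4 = 1*11 + 8 = 19, q_4 = 1*4 + 3 = 7.
  i=5: a_5=3, p_5 = 3*19 + 11 = 68, q_5 = 3*7 + 4 = 25.
  i=6: a_6=1, p_6 = 1*68 + 19 = 87, q_6 = 1*25 + 7 = 32.
q_6 = 32 > 29, so the last convergent with denominator <= 29 is p_5/q_5 = 68/25.
The closest fraction with denominator <= 29 is either p_5/q_5 or the intermediate fraction (k*p_5 + p_4)/(k*q_5 + q_4) with the largest k >= 1 whose denominator stays <= 29; these approach x as k grows, and every other convergent or intermediate fraction in range is farther away.
Largest k: floor((29 - q_4)/q_5) = floor((29 - 7)/25) = 0.
Since k = 0, no intermediate fraction beyond p_5/q_5 has denominator <= 29, so the convergent 68/25 is the closest (its error is |949*25 - 68*349|/(349*25) = 7/8725).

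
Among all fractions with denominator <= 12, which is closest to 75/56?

Expand x = 75/56 as a continued fraction with the Euclidean algorithm:
  75 = 1*56 + 19, so a_0 = 1.
  56 = 2*19 + 18, so a_1 = 2.
  19 = 1*18 + 1, so a_2 = 1.
  18 = 18*1 + 0, so a_3 = 18.
so x = [1; 2, 1, 18].
Convergents (p_i = a_i*p_{i-1} + p_{i-2}, q_i = a_i*q_{i-1} + q_{i-2} with p_{-2}=0, p_{-1}=1, q_{-2}=1, q_{-1}=0), until the denominator exceeds 12:
  i=0: a_0=1, p_0 = 1*1 + 0 = 1, q_0 = 1*0 + 1 = 1.
  i=1: a_1=2, p_1 = 2*1 + 1 = 3, q_1 = 2*1 + 0 = 2.
  i=2: a_2=1, p_2 = 1*3 + 1 = 4, q_2 = 1*2 + 1 = 3.
  i=3: a_3=18, p_3 = 18*4 + 3 = 75, q_3 = 18*3 + 2 = 56.
q_3 = 56 > 12, so the last convergent with denominator <= 12 is p_2/q_2 = 4/3.
The closest fraction with denominator <= 12 is either p_2/q_2 or the intermediate fraction (k*p_2 + p_1)/(k*q_2 + q_1) with the largest k >= 1 whose denominator stays <= 12; these approach x as k grows, and every other convergent or intermediate fraction in range is farther away.
Largest k: floor((12 - q_1)/q_2) = floor((12 - 2)/3) = 3.
That gives (3*4 + 3)/(3*3 + 2) = 15/11.
Compare the errors: |x - 4/3| = |75*3 - 4*56|/(56*3) = 1/168, and |x - 15/11| = |75*11 - 15*56|/(56*11) = 15/616.
Cross-multiplying, 1*616 = 616 < 2520 = 15*168, so 1/168 is smaller: the convergent 4/3 is closer to x than 15/11.

4/3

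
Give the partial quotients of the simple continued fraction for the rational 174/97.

Run the Euclidean algorithm on 174 and 97; the successive quotients are the partial quotients a_0, a_1, ... (each step inverts the fractional part left over by the previous one):
  174 = 1*97 + 77, so a_0 = 1.
  97 = 1*77 + 20, so a_1 = 1.
  77 = 3*20 + 17, so a_2 = 3.
  20 = 1*17 + 3, so a_3 = 1.
  17 = 5*3 + 2, so a_4 = 5.
  3 = 1*2 + 1, so a_5 = 1.
  2 = 2*1 + 0, so a_6 = 2.
The remainder reaches 0 after 7 divisions, so the expansion has 7 partial quotients, read off in order.

[1; 1, 3, 1, 5, 1, 2]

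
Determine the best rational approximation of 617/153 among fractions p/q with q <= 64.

246/61

Expand x = 617/153 as a continued fraction with the Euclidean algorithm:
  617 = 4*153 + 5, so a_0 = 4.
  153 = 30*5 + 3, so a_1 = 30.
  5 = 1*3 + 2, so a_2 = 1.
  3 = 1*2 + 1, so a_3 = 1.
  2 = 2*1 + 0, so a_4 = 2.
so x = [4; 30, 1, 1, 2].
Convergents (p_i = a_i*p_{i-1} + p_{i-2}, q_i = a_i*q_{i-1} + q_{i-2} with p_{-2}=0, p_{-1}=1, q_{-2}=1, q_{-1}=0), until the denominator exceeds 64:
  i=0: a_0=4, p_0 = 4*1 + 0 = 4, q_0 = 4*0 + 1 = 1.
  i=1: a_1=30, p_1 = 30*4 + 1 = 121, q_1 = 30*1 + 0 = 30.
  i=2: a_2=1, p_2 = 1*121 + 4 = 125, q_2 = 1*30 + 1 = 31.
  i=3: a_3=1, p_3 = 1*125 + 121 = 246, q_3 = 1*31 + 30 = 61.
  i=4: a_4=2, p_4 = 2*246 + 125 = 617, q_4 = 2*61 + 31 = 153.
q_4 = 153 > 64, so the last convergent with denominator <= 64 is p_3/q_3 = 246/61.
The closest fraction with denominator <= 64 is either p_3/q_3 or the intermediate fraction (k*p_3 + p_2)/(k*q_3 + q_2) with the largest k >= 1 whose denominator stays <= 64; these approach x as k grows, and every other convergent or intermediate fraction in range is farther away.
Largest k: floor((64 - q_2)/q_3) = floor((64 - 31)/61) = 0.
Since k = 0, no intermediate fraction beyond p_3/q_3 has denominator <= 64, so the convergent 246/61 is the closest (its error is |617*61 - 246*153|/(153*61) = 1/9333).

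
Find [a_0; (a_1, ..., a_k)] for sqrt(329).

Write x_i = (sqrt(329) + m_i)/d_i with (m_0, d_0) = (0, 1). a_0 = floor(sqrt(329)) = 18, since 18^2 = 324 <= 329 < 361 = 19^2.
Iterate m_{i+1} = d_i*a_i - m_i, d_{i+1} = (329 - m_{i+1}^2)/d_i, a_{i+1} = floor((a_0 + m_{i+1})/d_{i+1}):
  m_1 = 1*18 - 0 = 18, d_1 = (329 - 18^2)/1 = 5/1 = 5, a_1 = floor((18 + 18)/5) = 7.
  m_2 = 5*7 - 18 = 17, d_2 = (329 - 17^2)/5 = 40/5 = 8, a_2 = floor((18 + 17)/8) = 4.
  m_3 = 8*4 - 17 = 15, d_3 = (329 - 15^2)/8 = 104/8 = 13, a_3 = floor((18 + 15)/13) = 2.
  m_4 = 13*2 - 15 = 11, d_4 = (329 - 11^2)/13 = 208/13 = 16, a_4 = floor((18 + 11)/16) = 1.
  m_5 = 16*1 - 11 = 5, d_5 = (329 - 5^2)/16 = 304/16 = 19, a_5 = floor((18 + 5)/19) = 1.
  m_6 = 19*1 - 5 = 14, d_6 = (329 - 14^2)/19 = 133/19 = 7, a_6 = floor((18 + 14)/7) = 4.
  m_7 = 7*4 - 14 = 14, d_7 = (329 - 14^2)/7 = 133/7 = 19, a_7 = floor((18 + 14)/19) = 1.
  m_8 = 19*1 - 14 = 5, d_8 = (329 - 5^2)/19 = 304/19 = 16, a_8 = floor((18 + 5)/16) = 1.
  m_9 = 16*1 - 5 = 11, d_9 = (329 - 11^2)/16 = 208/16 = 13, a_9 = floor((18 + 11)/13) = 2.
  m_10 = 13*2 - 11 = 15, d_10 = (329 - 15^2)/13 = 104/13 = 8, a_10 = floor((18 + 15)/8) = 4.
  m_11 = 8*4 - 15 = 17, d_11 = (329 - 17^2)/8 = 40/8 = 5, a_11 = floor((18 + 17)/5) = 7.
  m_12 = 5*7 - 17 = 18, d_12 = (329 - 18^2)/5 = 5/5 = 1, a_12 = floor((18 + 18)/1) = 36.
  m_13 = 1*36 - 18 = 18, d_13 = (329 - 18^2)/1 = 5/1 = 5: (m_13, d_13) = (m_1, d_1) = (18, 5), so from here the quotients repeat a_1, ..., a_12; the period length is 12.
Hence the expansion of sqrt(329) is a_0 = 18 followed by the repeating block 7, 4, 2, 1, 1, 4, 1, 1, 2, 4, 7, 36 (period 12).

[18; (7, 4, 2, 1, 1, 4, 1, 1, 2, 4, 7, 36)]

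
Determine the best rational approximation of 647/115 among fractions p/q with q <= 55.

Expand x = 647/115 as a continued fraction with the Euclidean algorithm:
  647 = 5*115 + 72, so a_0 = 5.
  115 = 1*72 + 43, so a_1 = 1.
  72 = 1*43 + 29, so a_2 = 1.
  43 = 1*29 + 14, so a_3 = 1.
  29 = 2*14 + 1, so a_4 = 2.
  14 = 14*1 + 0, so a_5 = 14.
so x = [5; 1, 1, 1, 2, 14].
Convergents (p_i = a_i*p_{i-1} + p_{i-2}, q_i = a_i*q_{i-1} + q_{i-2} with p_{-2}=0, p_{-1}=1, q_{-2}=1, q_{-1}=0), until the denominator exceeds 55:
  i=0: a_0=5, p_0 = 5*1 + 0 = 5, q_0 = 5*0 + 1 = 1.
  i=1: a_1=1, p_1 = 1*5 + 1 = 6, q_1 = 1*1 + 0 = 1.
  i=2: a_2=1, p_2 = 1*6 + 5 = 11, q_2 = 1*1 + 1 = 2.
  i=3: a_3=1, p_3 = 1*11 + 6 = 17, q_3 = 1*2 + 1 = 3.
  i=4: a_4=2, p_4 = 2*17 + 11 = 45, q_4 = 2*3 + 2 = 8.
  i=5: a_5=14, p_5 = 14*45 + 17 = 647, q_5 = 14*8 + 3 = 115.
q_5 = 115 > 55, so the last convergent with denominator <= 55 is p_4/q_4 = 45/8.
The closest fraction with denominator <= 55 is either p_4/q_4 or the intermediate fraction (k*p_4 + p_3)/(k*q_4 + q_3) with the largest k >= 1 whose denominator stays <= 55; these approach x as k grows, and every other convergent or intermediate fraction in range is farther away.
Largest k: floor((55 - q_3)/q_4) = floor((55 - 3)/8) = 6.
That gives (6*45 + 17)/(6*8 + 3) = 287/51.
Compare the errors: |x - 45/8| = |647*8 - 45*115|/(115*8) = 1/920, and |x - 287/51| = |647*51 - 287*115|/(115*51) = 8/5865.
Cross-multiplying, 1*5865 = 5865 < 7360 = 8*920, so 1/920 is smaller: the convergent 45/8 is closer to x than 287/51.

45/8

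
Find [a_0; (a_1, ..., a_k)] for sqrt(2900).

Write x_i = (sqrt(2900) + m_i)/d_i with (m_0, d_0) = (0, 1). a_0 = floor(sqrt(2900)) = 53, since 53^2 = 2809 <= 2900 < 2916 = 54^2.
Iterate m_{i+1} = d_i*a_i - m_i, d_{i+1} = (2900 - m_{i+1}^2)/d_i, a_{i+1} = floor((a_0 + m_{i+1})/d_{i+1}):
  m_1 = 1*53 - 0 = 53, d_1 = (2900 - 53^2)/1 = 91/1 = 91, a_1 = floor((53 + 53)/91) = 1.
  m_2 = 91*1 - 53 = 38, d_2 = (2900 - 38^2)/91 = 1456/91 = 16, a_2 = floor((53 + 38)/16) = 5.
  m_3 = 16*5 - 38 = 42, d_3 = (2900 - 42^2)/16 = 1136/16 = 71, a_3 = floor((53 + 42)/71) = 1.
  m_4 = 71*1 - 42 = 29, d_4 = (2900 - 29^2)/71 = 2059/71 = 29, a_4 = floor((53 + 29)/29) = 2.
  m_5 = 29*2 - 29 = 29, d_5 = (2900 - 29^2)/29 = 2059/29 = 71, a_5 = floor((53 + 29)/71) = 1.
  m_6 = 71*1 - 29 = 42, d_6 = (2900 - 42^2)/71 = 1136/71 = 16, a_6 = floor((53 + 42)/16) = 5.
  m_7 = 16*5 - 42 = 38, d_7 = (2900 - 38^2)/16 = 1456/16 = 91, a_7 = floor((53 + 38)/91) = 1.
  m_8 = 91*1 - 38 = 53, d_8 = (2900 - 53^2)/91 = 91/91 = 1, a_8 = floor((53 + 53)/1) = 106.
  m_9 = 1*106 - 53 = 53, d_9 = (2900 - 53^2)/1 = 91/1 = 91: (m_9, d_9) = (m_1, d_1) = (53, 91), so from here the quotients repeat a_1, ..., a_8; the period length is 8.
Hence the expansion of sqrt(2900) is a_0 = 53 followed by the repeating block 1, 5, 1, 2, 1, 5, 1, 106 (period 8).

[53; (1, 5, 1, 2, 1, 5, 1, 106)]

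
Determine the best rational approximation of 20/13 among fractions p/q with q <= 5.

3/2

Expand x = 20/13 as a continued fraction with the Euclidean algorithm:
  20 = 1*13 + 7, so a_0 = 1.
  13 = 1*7 + 6, so a_1 = 1.
  7 = 1*6 + 1, so a_2 = 1.
  6 = 6*1 + 0, so a_3 = 6.
so x = [1; 1, 1, 6].
Convergents (p_i = a_i*p_{i-1} + p_{i-2}, q_i = a_i*q_{i-1} + q_{i-2} with p_{-2}=0, p_{-1}=1, q_{-2}=1, q_{-1}=0), until the denominator exceeds 5:
  i=0: a_0=1, p_0 = 1*1 + 0 = 1, q_0 = 1*0 + 1 = 1.
  i=1: a_1=1, p_1 = 1*1 + 1 = 2, q_1 = 1*1 + 0 = 1.
  i=2: a_2=1, p_2 = 1*2 + 1 = 3, q_2 = 1*1 + 1 = 2.
  i=3: a_3=6, p_3 = 6*3 + 2 = 20, q_3 = 6*2 + 1 = 13.
q_3 = 13 > 5, so the last convergent with denominator <= 5 is p_2/q_2 = 3/2.
The closest fraction with denominator <= 5 is either p_2/q_2 or the intermediate fraction (k*p_2 + p_1)/(k*q_2 + q_1) with the largest k >= 1 whose denominator stays <= 5; these approach x as k grows, and every other convergent or intermediate fraction in range is farther away.
Largest k: floor((5 - q_1)/q_2) = floor((5 - 1)/2) = 2.
That gives (2*3 + 2)/(2*2 + 1) = 8/5.
Compare the errors: |x - 3/2| = |20*2 - 3*13|/(13*2) = 1/26, and |x - 8/5| = |20*5 - 8*13|/(13*5) = 4/65.
Cross-multiplying, 1*65 = 65 < 104 = 4*26, so 1/26 is smaller: the convergent 3/2 is closer to x than 8/5.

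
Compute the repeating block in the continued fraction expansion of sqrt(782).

[27; (1, 26, 1, 54)]

Write x_i = (sqrt(782) + m_i)/d_i with (m_0, d_0) = (0, 1). a_0 = floor(sqrt(782)) = 27, since 27^2 = 729 <= 782 < 784 = 28^2.
Iterate m_{i+1} = d_i*a_i - m_i, d_{i+1} = (782 - m_{i+1}^2)/d_i, a_{i+1} = floor((a_0 + m_{i+1})/d_{i+1}):
  m_1 = 1*27 - 0 = 27, d_1 = (782 - 27^2)/1 = 53/1 = 53, a_1 = floor((27 + 27)/53) = 1.
  m_2 = 53*1 - 27 = 26, d_2 = (782 - 26^2)/53 = 106/53 = 2, a_2 = floor((27 + 26)/2) = 26.
  m_3 = 2*26 - 26 = 26, d_3 = (782 - 26^2)/2 = 106/2 = 53, a_3 = floor((27 + 26)/53) = 1.
  m_4 = 53*1 - 26 = 27, d_4 = (782 - 27^2)/53 = 53/53 = 1, a_4 = floor((27 + 27)/1) = 54.
  m_5 = 1*54 - 27 = 27, d_5 = (782 - 27^2)/1 = 53/1 = 53: (m_5, d_5) = (m_1, d_1) = (27, 53), so from here the quotients repeat a_1, ..., a_4; the period length is 4.
Hence the expansion of sqrt(782) is a_0 = 27 followed by the repeating block 1, 26, 1, 54 (period 4).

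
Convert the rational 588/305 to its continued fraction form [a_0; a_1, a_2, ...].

[1; 1, 12, 1, 6, 3]

Run the Euclidean algorithm on 588 and 305; the successive quotients are the partial quotients a_0, a_1, ... (each step inverts the fractional part left over by the previous one):
  588 = 1*305 + 283, so a_0 = 1.
  305 = 1*283 + 22, so a_1 = 1.
  283 = 12*22 + 19, so a_2 = 12.
  22 = 1*19 + 3, so a_3 = 1.
  19 = 6*3 + 1, so a_4 = 6.
  3 = 3*1 + 0, so a_5 = 3.
The remainder reaches 0 after 6 divisions, so the expansion has 6 partial quotients, read off in order.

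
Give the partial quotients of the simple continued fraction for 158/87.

Run the Euclidean algorithm on 158 and 87; the successive quotients are the partial quotients a_0, a_1, ... (each step inverts the fractional part left over by the previous one):
  158 = 1*87 + 71, so a_0 = 1.
  87 = 1*71 + 16, so a_1 = 1.
  71 = 4*16 + 7, so a_2 = 4.
  16 = 2*7 + 2, so a_3 = 2.
  7 = 3*2 + 1, so a_4 = 3.
  2 = 2*1 + 0, so a_5 = 2.
The remainder reaches 0 after 6 divisions, so the expansion has 6 partial quotients, read off in order.

[1; 1, 4, 2, 3, 2]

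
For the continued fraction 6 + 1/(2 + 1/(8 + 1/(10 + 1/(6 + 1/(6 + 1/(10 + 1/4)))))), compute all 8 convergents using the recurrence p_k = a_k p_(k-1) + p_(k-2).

Using the convergent recurrence p_i = a_i*p_{i-1} + p_{i-2}, q_i = a_i*q_{i-1} + q_{i-2} with p_{-2}=0, p_{-1}=1, q_{-2}=1, q_{-1}=0:
  i=0: a_0=6, p_0 = 6*1 + 0 = 6, q_0 = 6*0 + 1 = 1.
  i=1: a_1=2, p_1 = 2*6 + 1 = 13, q_1 = 2*1 + 0 = 2.
  i=2: a_2=8, p_2 = 8*13 + 6 = 110, q_2 = 8*2 + 1 = 17.
  i=3: a_3=10, p_3 = 10*110 + 13 = 1113, q_3 = 10*17 + 2 = 172.
  i=4: a_4=6, p_4 = 6*1113 + 110 = 6788, q_4 = 6*172 + 17 = 1049.
  i=5: a_5=6, p_5 = 6*6788 + 1113 = 41841, q_5 = 6*1049 + 172 = 6466.
  i=6: a_6=10, p_6 = 10*41841 + 6788 = 425198, q_6 = 10*6466 + 1049 = 65709.
  i=7: a_7=4, p_7 = 4*425198 + 41841 = 1742633, q_7 = 4*65709 + 6466 = 269302.

6/1, 13/2, 110/17, 1113/172, 6788/1049, 41841/6466, 425198/65709, 1742633/269302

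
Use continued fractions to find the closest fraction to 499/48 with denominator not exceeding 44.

447/43

Expand x = 499/48 as a continued fraction with the Euclidean algorithm:
  499 = 10*48 + 19, so a_0 = 10.
  48 = 2*19 + 10, so a_1 = 2.
  19 = 1*10 + 9, so a_2 = 1.
  10 = 1*9 + 1, so a_3 = 1.
  9 = 9*1 + 0, so a_4 = 9.
so x = [10; 2, 1, 1, 9].
Convergents (p_i = a_i*p_{i-1} + p_{i-2}, q_i = a_i*q_{i-1} + q_{i-2} with p_{-2}=0, p_{-1}=1, q_{-2}=1, q_{-1}=0), until the denominator exceeds 44:
  i=0: a_0=10, p_0 = 10*1 + 0 = 10, q_0 = 10*0 + 1 = 1.
  i=1: a_1=2, p_1 = 2*10 + 1 = 21, q_1 = 2*1 + 0 = 2.
  i=2: a_2=1, p_2 = 1*21 + 10 = 31, q_2 = 1*2 + 1 = 3.
  i=3: a_3=1, p_3 = 1*31 + 21 = 52, q_3 = 1*3 + 2 = 5.
  i=4: a_4=9, p_4 = 9*52 + 31 = 499, q_4 = 9*5 + 3 = 48.
q_4 = 48 > 44, so the last convergent with denominator <= 44 is p_3/q_3 = 52/5.
The closest fraction with denominator <= 44 is either p_3/q_3 or the intermediate fraction (k*p_3 + p_2)/(k*q_3 + q_2) with the largest k >= 1 whose denominator stays <= 44; these approach x as k grows, and every other convergent or intermediate fraction in range is farther away.
Largest k: floor((44 - q_2)/q_3) = floor((44 - 3)/5) = 8.
That gives (8*52 + 31)/(8*5 + 3) = 447/43.
Compare the errors: |x - 52/5| = |499*5 - 52*48|/(48*5) = 1/240, and |x - 447/43| = |499*43 - 447*48|/(48*43) = 1/2064.
Cross-multiplying, 1*240 = 240 < 2064 = 1*2064, so 1/2064 is smaller: the intermediate fraction 447/43 is closer to x than 52/5.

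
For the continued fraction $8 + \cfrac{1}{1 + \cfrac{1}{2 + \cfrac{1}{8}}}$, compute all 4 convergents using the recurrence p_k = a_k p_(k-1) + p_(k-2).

8/1, 9/1, 26/3, 217/25

Using the convergent recurrence p_i = a_i*p_{i-1} + p_{i-2}, q_i = a_i*q_{i-1} + q_{i-2} with p_{-2}=0, p_{-1}=1, q_{-2}=1, q_{-1}=0:
  i=0: a_0=8, p_0 = 8*1 + 0 = 8, q_0 = 8*0 + 1 = 1.
  i=1: a_1=1, p_1 = 1*8 + 1 = 9, q_1 = 1*1 + 0 = 1.
  i=2: a_2=2, p_2 = 2*9 + 8 = 26, q_2 = 2*1 + 1 = 3.
  i=3: a_3=8, p_3 = 8*26 + 9 = 217, q_3 = 8*3 + 1 = 25.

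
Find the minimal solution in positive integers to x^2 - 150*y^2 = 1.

First expand sqrt(150) as a continued fraction. With x_i = (sqrt(150) + m_i)/d_i and (m_0, d_0) = (0, 1): a_0 = floor(sqrt(150)) = 12, since 12^2 = 144 <= 150 < 169 = 13^2.
Iterate m_{i+1} = d_i*a_i - m_i, d_{i+1} = (150 - m_{i+1}^2)/d_i, a_{i+1} = floor((a_0 + m_{i+1})/d_{i+1}):
  m_1 = 1*12 - 0 = 12, d_1 = (150 - 12^2)/1 = 6/1 = 6, a_1 = floor((12 + 12)/6) = 4.
  m_2 = 6*4 - 12 = 12, d_2 = (150 - 12^2)/6 = 6/6 = 1, a_2 = floor((12 + 12)/1) = 24.
  m_3 = 1*24 - 12 = 12, d_3 = (150 - 12^2)/1 = 6/1 = 6: (m_3, d_3) = (m_1, d_1) = (12, 6), so from here the quotients repeat a_1, a_2; the period length is 2.
So sqrt(150) = [12; (4, 24)] with period length k = 2.
k is even, so the fundamental solution of x^2 - 150y^2 = 1 is (p_{k-1}, q_{k-1}) = (p_1, q_1); compute convergents through index 1.
Convergents (p_i = a_i*p_{i-1} + p_{i-2}, q_i = a_i*q_{i-1} + q_{i-2} with p_{-2}=0, p_{-1}=1, q_{-2}=1, q_{-1}=0):
  i=0: a_0=12, p_0 = 12*1 + 0 = 12, q_0 = 12*0 + 1 = 1.
  i=1: a_1=4, p_1 = 4*12 + 1 = 49, q_1 = 4*1 + 0 = 4.
Check: 49^2 - 150*4^2 = 2401 - 2400 = 1, so (x, y) = (49, 4) solves the equation, and by the theorem it is the least positive solution.

(x, y) = (49, 4)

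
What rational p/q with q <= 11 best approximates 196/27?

29/4

Expand x = 196/27 as a continued fraction with the Euclidean algorithm:
  196 = 7*27 + 7, so a_0 = 7.
  27 = 3*7 + 6, so a_1 = 3.
  7 = 1*6 + 1, so a_2 = 1.
  6 = 6*1 + 0, so a_3 = 6.
so x = [7; 3, 1, 6].
Convergents (p_i = a_i*p_{i-1} + p_{i-2}, q_i = a_i*q_{i-1} + q_{i-2} with p_{-2}=0, p_{-1}=1, q_{-2}=1, q_{-1}=0), until the denominator exceeds 11:
  i=0: a_0=7, p_0 = 7*1 + 0 = 7, q_0 = 7*0 + 1 = 1.
  i=1: a_1=3, p_1 = 3*7 + 1 = 22, q_1 = 3*1 + 0 = 3.
  i=2: a_2=1, p_2 = 1*22 + 7 = 29, q_2 = 1*3 + 1 = 4.
  i=3: a_3=6, p_3 = 6*29 + 22 = 196, q_3 = 6*4 + 3 = 27.
q_3 = 27 > 11, so the last convergent with denominator <= 11 is p_2/q_2 = 29/4.
The closest fraction with denominator <= 11 is either p_2/q_2 or the intermediate fraction (k*p_2 + p_1)/(k*q_2 + q_1) with the largest k >= 1 whose denominator stays <= 11; these approach x as k grows, and every other convergent or intermediate fraction in range is farther away.
Largest k: floor((11 - q_1)/q_2) = floor((11 - 3)/4) = 2.
That gives (2*29 + 22)/(2*4 + 3) = 80/11.
Compare the errors: |x - 29/4| = |196*4 - 29*27|/(27*4) = 1/108, and |x - 80/11| = |196*11 - 80*27|/(27*11) = 4/297.
Cross-multiplying, 1*297 = 297 < 432 = 4*108, so 1/108 is smaller: the convergent 29/4 is closer to x than 80/11.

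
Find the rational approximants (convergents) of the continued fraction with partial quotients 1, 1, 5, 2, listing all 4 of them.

1/1, 2/1, 11/6, 24/13

Using the convergent recurrence p_i = a_i*p_{i-1} + p_{i-2}, q_i = a_i*q_{i-1} + q_{i-2} with p_{-2}=0, p_{-1}=1, q_{-2}=1, q_{-1}=0:
  i=0: a_0=1, p_0 = 1*1 + 0 = 1, q_0 = 1*0 + 1 = 1.
  i=1: a_1=1, p_1 = 1*1 + 1 = 2, q_1 = 1*1 + 0 = 1.
  i=2: a_2=5, p_2 = 5*2 + 1 = 11, q_2 = 5*1 + 1 = 6.
  i=3: a_3=2, p_3 = 2*11 + 2 = 24, q_3 = 2*6 + 1 = 13.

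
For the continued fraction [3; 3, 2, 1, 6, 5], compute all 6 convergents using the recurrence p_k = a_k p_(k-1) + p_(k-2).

3/1, 10/3, 23/7, 33/10, 221/67, 1138/345

Using the convergent recurrence p_i = a_i*p_{i-1} + p_{i-2}, q_i = a_i*q_{i-1} + q_{i-2} with p_{-2}=0, p_{-1}=1, q_{-2}=1, q_{-1}=0:
  i=0: a_0=3, p_0 = 3*1 + 0 = 3, q_0 = 3*0 + 1 = 1.
  i=1: a_1=3, p_1 = 3*3 + 1 = 10, q_1 = 3*1 + 0 = 3.
  i=2: a_2=2, p_2 = 2*10 + 3 = 23, q_2 = 2*3 + 1 = 7.
  i=3: a_3=1, p_3 = 1*23 + 10 = 33, q_3 = 1*7 + 3 = 10.
  i=4: a_4=6, p_4 = 6*33 + 23 = 221, q_4 = 6*10 + 7 = 67.
  i=5: a_5=5, p_5 = 5*221 + 33 = 1138, q_5 = 5*67 + 10 = 345.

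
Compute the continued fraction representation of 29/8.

[3; 1, 1, 1, 2]

Run the Euclidean algorithm on 29 and 8; the successive quotients are the partial quotients a_0, a_1, ... (each step inverts the fractional part left over by the previous one):
  29 = 3*8 + 5, so a_0 = 3.
  8 = 1*5 + 3, so a_1 = 1.
  5 = 1*3 + 2, so a_2 = 1.
  3 = 1*2 + 1, so a_3 = 1.
  2 = 2*1 + 0, so a_4 = 2.
The remainder reaches 0 after 5 divisions, so the expansion has 5 partial quotients, read off in order.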